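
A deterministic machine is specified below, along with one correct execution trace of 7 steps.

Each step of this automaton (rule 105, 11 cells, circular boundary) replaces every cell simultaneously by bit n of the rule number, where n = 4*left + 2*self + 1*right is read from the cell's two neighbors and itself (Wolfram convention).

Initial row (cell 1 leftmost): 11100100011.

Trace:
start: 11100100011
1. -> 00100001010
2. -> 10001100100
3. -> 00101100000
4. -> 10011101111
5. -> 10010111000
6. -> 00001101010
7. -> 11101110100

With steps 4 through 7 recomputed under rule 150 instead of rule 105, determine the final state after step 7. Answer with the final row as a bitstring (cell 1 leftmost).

(re-executing steps 4..7 under rule 150; state before step 4: 00101100000)
4. -> 01100010000
5. -> 10010111000
6. -> 11110010101
7. -> 11101110100

11101110100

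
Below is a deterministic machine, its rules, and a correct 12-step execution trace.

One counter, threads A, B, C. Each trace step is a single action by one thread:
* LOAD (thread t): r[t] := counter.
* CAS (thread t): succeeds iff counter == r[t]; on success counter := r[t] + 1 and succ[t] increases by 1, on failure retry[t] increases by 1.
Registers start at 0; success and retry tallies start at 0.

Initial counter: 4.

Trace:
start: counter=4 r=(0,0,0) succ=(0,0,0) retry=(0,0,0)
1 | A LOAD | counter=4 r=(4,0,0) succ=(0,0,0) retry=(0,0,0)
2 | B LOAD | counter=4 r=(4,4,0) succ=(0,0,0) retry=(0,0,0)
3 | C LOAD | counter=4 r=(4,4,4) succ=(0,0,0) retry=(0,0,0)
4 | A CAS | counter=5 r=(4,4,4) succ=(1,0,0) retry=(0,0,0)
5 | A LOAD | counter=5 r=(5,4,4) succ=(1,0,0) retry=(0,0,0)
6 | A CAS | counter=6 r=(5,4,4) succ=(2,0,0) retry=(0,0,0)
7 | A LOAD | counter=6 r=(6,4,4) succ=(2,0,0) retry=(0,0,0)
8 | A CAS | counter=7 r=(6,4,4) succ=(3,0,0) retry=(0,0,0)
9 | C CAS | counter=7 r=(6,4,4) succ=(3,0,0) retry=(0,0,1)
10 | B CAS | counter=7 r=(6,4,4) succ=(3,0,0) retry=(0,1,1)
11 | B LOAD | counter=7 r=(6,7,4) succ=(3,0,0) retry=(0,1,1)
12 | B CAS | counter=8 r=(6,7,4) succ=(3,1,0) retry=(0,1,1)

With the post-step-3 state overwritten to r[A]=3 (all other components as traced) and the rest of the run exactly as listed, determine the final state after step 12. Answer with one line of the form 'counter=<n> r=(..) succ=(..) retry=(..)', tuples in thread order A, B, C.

state after step 3 := counter=4 r=(3,4,4) succ=(0,0,0) retry=(0,0,0)
4 | A CAS | counter=4 r=(3,4,4) succ=(0,0,0) retry=(1,0,0)
5 | A LOAD | counter=4 r=(4,4,4) succ=(0,0,0) retry=(1,0,0)
6 | A CAS | counter=5 r=(4,4,4) succ=(1,0,0) retry=(1,0,0)
7 | A LOAD | counter=5 r=(5,4,4) succ=(1,0,0) retry=(1,0,0)
8 | A CAS | counter=6 r=(5,4,4) succ=(2,0,0) retry=(1,0,0)
9 | C CAS | counter=6 r=(5,4,4) succ=(2,0,0) retry=(1,0,1)
10 | B CAS | counter=6 r=(5,4,4) succ=(2,0,0) retry=(1,1,1)
11 | B LOAD | counter=6 r=(5,6,4) succ=(2,0,0) retry=(1,1,1)
12 | B CAS | counter=7 r=(5,6,4) succ=(2,1,0) retry=(1,1,1)

counter=7 r=(5,6,4) succ=(2,1,0) retry=(1,1,1)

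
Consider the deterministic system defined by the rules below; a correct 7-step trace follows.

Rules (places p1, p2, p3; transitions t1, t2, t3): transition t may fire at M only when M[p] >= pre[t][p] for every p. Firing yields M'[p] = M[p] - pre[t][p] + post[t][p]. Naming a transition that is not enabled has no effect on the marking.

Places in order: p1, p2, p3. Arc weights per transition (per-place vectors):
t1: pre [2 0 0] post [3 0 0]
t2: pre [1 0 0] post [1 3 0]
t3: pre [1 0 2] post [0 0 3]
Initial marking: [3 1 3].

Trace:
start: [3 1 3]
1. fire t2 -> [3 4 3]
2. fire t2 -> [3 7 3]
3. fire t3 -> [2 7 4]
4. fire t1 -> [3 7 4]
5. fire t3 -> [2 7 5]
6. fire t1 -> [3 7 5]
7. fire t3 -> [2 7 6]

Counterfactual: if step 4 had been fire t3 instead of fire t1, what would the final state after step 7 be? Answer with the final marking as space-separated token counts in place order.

(re-executing from step 4 with the substitution; state before step 4: [2 7 4])
4. fire t3 -> [1 7 5]
5. fire t3 -> [0 7 6]
6. fire t1 -> [0 7 6]
7. fire t3 -> [0 7 6]

0 7 6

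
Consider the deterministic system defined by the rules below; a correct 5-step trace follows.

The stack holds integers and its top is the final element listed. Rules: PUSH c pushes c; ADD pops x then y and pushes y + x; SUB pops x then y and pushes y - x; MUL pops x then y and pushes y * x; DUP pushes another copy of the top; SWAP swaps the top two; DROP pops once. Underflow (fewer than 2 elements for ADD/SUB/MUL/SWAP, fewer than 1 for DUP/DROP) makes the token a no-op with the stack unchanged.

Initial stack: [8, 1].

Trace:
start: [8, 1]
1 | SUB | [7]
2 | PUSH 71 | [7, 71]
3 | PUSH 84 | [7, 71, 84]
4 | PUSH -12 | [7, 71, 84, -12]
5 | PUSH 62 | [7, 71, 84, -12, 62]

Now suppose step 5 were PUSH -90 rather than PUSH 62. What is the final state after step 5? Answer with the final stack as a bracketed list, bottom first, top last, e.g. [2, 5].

(re-executing from step 5 with the substitution; state before step 5: [7, 71, 84, -12])
5 | PUSH -90 | [7, 71, 84, -12, -90]

[7, 71, 84, -12, -90]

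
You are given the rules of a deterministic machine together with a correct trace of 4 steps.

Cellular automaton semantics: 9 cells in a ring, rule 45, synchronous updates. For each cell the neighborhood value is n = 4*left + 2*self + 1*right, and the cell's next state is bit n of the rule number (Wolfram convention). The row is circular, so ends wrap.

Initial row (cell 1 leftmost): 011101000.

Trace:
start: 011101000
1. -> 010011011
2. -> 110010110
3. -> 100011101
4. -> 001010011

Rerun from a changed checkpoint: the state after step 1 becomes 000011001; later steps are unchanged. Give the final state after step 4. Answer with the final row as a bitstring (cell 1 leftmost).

001101111

state after step 1 := 000011001
2. -> 011010001
3. -> 110110101
4. -> 001101111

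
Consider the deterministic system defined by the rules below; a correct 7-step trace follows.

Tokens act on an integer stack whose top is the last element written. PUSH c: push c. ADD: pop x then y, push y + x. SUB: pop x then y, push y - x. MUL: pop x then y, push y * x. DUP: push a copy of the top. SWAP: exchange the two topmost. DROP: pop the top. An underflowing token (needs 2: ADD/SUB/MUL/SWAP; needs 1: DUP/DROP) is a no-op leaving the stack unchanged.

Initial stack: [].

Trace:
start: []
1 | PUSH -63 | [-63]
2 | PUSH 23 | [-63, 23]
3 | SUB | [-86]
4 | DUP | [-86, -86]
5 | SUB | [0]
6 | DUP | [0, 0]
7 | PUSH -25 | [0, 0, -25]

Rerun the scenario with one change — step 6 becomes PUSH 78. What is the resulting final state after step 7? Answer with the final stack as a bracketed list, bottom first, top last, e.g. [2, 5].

(re-executing from step 6 with the substitution; state before step 6: [0])
6 | PUSH 78 | [0, 78]
7 | PUSH -25 | [0, 78, -25]

[0, 78, -25]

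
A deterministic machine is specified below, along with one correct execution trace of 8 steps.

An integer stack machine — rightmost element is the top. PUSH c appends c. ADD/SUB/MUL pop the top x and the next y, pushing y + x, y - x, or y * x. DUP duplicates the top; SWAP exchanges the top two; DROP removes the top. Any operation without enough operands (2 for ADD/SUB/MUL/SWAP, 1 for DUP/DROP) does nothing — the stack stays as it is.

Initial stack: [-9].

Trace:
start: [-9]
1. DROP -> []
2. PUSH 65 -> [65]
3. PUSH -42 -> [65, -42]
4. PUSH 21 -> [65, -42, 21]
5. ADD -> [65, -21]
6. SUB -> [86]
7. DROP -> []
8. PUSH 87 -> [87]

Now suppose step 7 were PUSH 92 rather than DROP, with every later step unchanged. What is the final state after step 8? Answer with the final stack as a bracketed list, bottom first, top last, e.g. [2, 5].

(re-executing from step 7 with the substitution; state before step 7: [86])
7. PUSH 92 -> [86, 92]
8. PUSH 87 -> [86, 92, 87]

[86, 92, 87]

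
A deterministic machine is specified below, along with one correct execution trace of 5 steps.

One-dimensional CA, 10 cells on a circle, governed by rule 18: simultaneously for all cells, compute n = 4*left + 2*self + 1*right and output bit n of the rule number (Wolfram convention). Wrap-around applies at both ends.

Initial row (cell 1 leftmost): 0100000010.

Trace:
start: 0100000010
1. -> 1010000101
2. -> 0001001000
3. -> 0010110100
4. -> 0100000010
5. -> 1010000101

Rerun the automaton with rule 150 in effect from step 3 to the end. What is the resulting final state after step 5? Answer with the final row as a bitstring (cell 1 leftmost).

1100110011

(re-executing steps 3..5 under rule 150; state before step 3: 0001001000)
3. -> 0011111100
4. -> 0101111010
5. -> 1100110011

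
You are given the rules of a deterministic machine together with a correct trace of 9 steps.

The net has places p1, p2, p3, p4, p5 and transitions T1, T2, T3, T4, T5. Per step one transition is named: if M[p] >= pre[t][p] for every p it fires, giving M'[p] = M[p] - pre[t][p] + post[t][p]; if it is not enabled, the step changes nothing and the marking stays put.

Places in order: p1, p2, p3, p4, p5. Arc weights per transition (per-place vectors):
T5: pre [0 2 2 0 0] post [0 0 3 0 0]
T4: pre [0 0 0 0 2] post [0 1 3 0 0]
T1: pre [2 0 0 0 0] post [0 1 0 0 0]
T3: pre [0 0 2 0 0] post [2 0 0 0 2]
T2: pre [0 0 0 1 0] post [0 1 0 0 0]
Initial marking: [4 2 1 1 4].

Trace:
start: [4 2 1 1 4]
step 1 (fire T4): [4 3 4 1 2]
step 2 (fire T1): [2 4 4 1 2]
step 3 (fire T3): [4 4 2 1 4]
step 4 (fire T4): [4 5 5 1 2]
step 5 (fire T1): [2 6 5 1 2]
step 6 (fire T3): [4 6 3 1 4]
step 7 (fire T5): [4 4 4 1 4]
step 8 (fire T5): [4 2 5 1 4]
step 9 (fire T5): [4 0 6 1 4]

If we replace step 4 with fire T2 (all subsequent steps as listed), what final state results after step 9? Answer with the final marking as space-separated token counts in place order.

4 6 0 0 6

(re-executing from step 4 with the substitution; state before step 4: [4 4 2 1 4])
step 4 (fire T2): [4 5 2 0 4]
step 5 (fire T1): [2 6 2 0 4]
step 6 (fire T3): [4 6 0 0 6]
step 7 (fire T5): [4 6 0 0 6]
step 8 (fire T5): [4 6 0 0 6]
step 9 (fire T5): [4 6 0 0 6]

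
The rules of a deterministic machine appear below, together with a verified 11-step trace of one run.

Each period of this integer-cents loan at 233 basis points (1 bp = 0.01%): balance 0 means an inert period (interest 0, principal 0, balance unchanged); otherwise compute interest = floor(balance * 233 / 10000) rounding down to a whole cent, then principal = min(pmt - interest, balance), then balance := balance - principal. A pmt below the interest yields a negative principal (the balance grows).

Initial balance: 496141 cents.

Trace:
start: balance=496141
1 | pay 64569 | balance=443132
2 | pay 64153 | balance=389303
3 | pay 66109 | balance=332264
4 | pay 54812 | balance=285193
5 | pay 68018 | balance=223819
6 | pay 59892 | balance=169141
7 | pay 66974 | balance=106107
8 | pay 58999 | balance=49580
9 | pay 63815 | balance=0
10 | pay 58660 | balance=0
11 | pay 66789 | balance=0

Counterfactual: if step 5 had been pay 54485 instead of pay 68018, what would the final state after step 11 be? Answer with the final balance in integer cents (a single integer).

(re-executing from step 5 with the substitution; state before step 5: balance=285193)
5 | pay 54485 | balance=237352
6 | pay 59892 | balance=182990
7 | pay 66974 | balance=120279
8 | pay 58999 | balance=64082
9 | pay 63815 | balance=1760
10 | pay 58660 | balance=0
11 | pay 66789 | balance=0

0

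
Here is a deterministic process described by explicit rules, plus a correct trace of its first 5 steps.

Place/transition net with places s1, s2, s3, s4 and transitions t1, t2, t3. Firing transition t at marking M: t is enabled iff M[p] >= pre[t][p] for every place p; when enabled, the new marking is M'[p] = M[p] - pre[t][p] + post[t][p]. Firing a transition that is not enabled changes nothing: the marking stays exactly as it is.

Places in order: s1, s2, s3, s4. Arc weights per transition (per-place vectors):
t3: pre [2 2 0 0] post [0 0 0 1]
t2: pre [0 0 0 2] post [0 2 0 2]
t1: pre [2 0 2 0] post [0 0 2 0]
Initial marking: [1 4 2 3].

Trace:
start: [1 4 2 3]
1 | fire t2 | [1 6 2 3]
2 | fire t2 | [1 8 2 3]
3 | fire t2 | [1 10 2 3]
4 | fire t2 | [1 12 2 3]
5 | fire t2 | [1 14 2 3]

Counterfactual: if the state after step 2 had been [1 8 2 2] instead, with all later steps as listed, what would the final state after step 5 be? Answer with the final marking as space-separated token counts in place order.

state after step 2 := [1 8 2 2]
3 | fire t2 | [1 10 2 2]
4 | fire t2 | [1 12 2 2]
5 | fire t2 | [1 14 2 2]

1 14 2 2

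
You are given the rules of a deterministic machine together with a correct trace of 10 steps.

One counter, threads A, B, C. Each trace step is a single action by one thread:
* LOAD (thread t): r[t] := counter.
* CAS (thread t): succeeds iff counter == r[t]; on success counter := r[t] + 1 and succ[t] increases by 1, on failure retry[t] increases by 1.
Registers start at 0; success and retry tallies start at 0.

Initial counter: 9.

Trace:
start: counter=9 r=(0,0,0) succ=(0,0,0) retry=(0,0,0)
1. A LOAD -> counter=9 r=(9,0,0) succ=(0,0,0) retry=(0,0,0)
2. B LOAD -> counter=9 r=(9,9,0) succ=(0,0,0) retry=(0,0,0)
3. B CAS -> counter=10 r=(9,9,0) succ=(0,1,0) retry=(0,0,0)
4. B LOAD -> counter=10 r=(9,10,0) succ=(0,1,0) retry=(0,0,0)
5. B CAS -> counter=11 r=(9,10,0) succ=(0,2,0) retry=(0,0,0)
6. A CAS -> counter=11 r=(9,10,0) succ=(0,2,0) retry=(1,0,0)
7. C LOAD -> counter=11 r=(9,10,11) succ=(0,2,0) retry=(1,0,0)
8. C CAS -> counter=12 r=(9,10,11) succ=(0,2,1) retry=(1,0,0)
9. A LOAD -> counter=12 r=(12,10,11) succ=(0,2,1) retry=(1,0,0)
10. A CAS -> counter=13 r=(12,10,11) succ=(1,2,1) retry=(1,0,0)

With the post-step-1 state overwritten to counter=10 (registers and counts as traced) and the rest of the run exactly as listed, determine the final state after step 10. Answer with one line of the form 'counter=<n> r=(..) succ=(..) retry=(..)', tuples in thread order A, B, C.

state after step 1 := counter=10 r=(9,0,0) succ=(0,0,0) retry=(0,0,0)
2. B LOAD -> counter=10 r=(9,10,0) succ=(0,0,0) retry=(0,0,0)
3. B CAS -> counter=11 r=(9,10,0) succ=(0,1,0) retry=(0,0,0)
4. B LOAD -> counter=11 r=(9,11,0) succ=(0,1,0) retry=(0,0,0)
5. B CAS -> counter=12 r=(9,11,0) succ=(0,2,0) retry=(0,0,0)
6. A CAS -> counter=12 r=(9,11,0) succ=(0,2,0) retry=(1,0,0)
7. C LOAD -> counter=12 r=(9,11,12) succ=(0,2,0) retry=(1,0,0)
8. C CAS -> counter=13 r=(9,11,12) succ=(0,2,1) retry=(1,0,0)
9. A LOAD -> counter=13 r=(13,11,12) succ=(0,2,1) retry=(1,0,0)
10. A CAS -> counter=14 r=(13,11,12) succ=(1,2,1) retry=(1,0,0)

counter=14 r=(13,11,12) succ=(1,2,1) retry=(1,0,0)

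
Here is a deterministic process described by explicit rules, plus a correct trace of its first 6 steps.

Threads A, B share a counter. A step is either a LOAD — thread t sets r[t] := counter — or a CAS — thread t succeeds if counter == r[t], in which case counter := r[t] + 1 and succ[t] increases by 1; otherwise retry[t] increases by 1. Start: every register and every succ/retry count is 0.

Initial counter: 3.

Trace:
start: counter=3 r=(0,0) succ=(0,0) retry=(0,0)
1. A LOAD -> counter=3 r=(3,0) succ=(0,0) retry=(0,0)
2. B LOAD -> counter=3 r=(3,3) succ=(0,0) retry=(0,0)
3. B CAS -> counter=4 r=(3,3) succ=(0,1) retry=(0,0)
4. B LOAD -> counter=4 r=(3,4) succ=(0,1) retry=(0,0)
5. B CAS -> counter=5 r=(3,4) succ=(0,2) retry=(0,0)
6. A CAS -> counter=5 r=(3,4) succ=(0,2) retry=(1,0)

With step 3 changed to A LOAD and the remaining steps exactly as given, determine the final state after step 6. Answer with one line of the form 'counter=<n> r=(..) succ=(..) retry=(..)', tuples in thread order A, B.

counter=4 r=(3,3) succ=(0,1) retry=(1,0)

(re-executing from step 3 with the substitution; state before step 3: counter=3 r=(3,3) succ=(0,0) retry=(0,0))
3. A LOAD -> counter=3 r=(3,3) succ=(0,0) retry=(0,0)
4. B LOAD -> counter=3 r=(3,3) succ=(0,0) retry=(0,0)
5. B CAS -> counter=4 r=(3,3) succ=(0,1) retry=(0,0)
6. A CAS -> counter=4 r=(3,3) succ=(0,1) retry=(1,0)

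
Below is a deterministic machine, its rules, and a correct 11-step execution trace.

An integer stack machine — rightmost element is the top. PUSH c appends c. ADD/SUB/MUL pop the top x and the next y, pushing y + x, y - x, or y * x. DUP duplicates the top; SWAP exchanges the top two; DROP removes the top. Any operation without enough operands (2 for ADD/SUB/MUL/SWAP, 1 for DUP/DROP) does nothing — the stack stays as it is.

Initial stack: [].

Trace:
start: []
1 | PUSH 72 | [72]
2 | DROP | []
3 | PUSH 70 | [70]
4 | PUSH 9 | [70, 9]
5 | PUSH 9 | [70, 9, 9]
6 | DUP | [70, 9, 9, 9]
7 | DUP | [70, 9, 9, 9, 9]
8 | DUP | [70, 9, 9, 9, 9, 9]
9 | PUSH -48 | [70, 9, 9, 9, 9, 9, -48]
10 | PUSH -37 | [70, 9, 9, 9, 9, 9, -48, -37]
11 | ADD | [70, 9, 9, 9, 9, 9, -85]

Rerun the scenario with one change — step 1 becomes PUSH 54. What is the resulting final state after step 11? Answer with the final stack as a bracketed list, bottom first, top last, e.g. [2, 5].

[70, 9, 9, 9, 9, 9, -85]

(re-executing from step 1 with the substitution; state before step 1: [])
1 | PUSH 54 | [54]
2 | DROP | []
3 | PUSH 70 | [70]
4 | PUSH 9 | [70, 9]
5 | PUSH 9 | [70, 9, 9]
6 | DUP | [70, 9, 9, 9]
7 | DUP | [70, 9, 9, 9, 9]
8 | DUP | [70, 9, 9, 9, 9, 9]
9 | PUSH -48 | [70, 9, 9, 9, 9, 9, -48]
10 | PUSH -37 | [70, 9, 9, 9, 9, 9, -48, -37]
11 | ADD | [70, 9, 9, 9, 9, 9, -85]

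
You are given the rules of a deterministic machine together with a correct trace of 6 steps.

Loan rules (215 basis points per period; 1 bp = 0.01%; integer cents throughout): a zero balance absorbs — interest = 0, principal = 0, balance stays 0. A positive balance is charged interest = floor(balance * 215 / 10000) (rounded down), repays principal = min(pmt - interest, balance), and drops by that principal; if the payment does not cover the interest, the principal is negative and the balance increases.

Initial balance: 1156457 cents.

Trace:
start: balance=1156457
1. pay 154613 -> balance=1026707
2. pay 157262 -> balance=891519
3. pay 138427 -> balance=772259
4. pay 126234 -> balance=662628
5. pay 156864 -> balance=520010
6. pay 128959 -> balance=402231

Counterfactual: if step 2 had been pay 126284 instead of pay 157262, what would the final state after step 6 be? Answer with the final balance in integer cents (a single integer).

435960

(re-executing from step 2 with the substitution; state before step 2: balance=1026707)
2. pay 126284 -> balance=922497
3. pay 138427 -> balance=803903
4. pay 126234 -> balance=694952
5. pay 156864 -> balance=553029
6. pay 128959 -> balance=435960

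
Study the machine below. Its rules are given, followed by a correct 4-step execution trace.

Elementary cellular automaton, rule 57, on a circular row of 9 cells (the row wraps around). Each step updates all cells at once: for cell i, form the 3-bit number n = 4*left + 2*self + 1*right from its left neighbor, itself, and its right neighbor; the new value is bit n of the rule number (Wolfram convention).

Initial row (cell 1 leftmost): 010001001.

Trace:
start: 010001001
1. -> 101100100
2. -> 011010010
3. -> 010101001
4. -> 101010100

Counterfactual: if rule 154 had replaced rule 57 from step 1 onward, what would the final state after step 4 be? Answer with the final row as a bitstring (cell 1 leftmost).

(re-executing steps 1..4 under rule 154; state before step 1: 010001001)
1. -> 001010110
2. -> 010000101
3. -> 001001000
4. -> 010110100

010110100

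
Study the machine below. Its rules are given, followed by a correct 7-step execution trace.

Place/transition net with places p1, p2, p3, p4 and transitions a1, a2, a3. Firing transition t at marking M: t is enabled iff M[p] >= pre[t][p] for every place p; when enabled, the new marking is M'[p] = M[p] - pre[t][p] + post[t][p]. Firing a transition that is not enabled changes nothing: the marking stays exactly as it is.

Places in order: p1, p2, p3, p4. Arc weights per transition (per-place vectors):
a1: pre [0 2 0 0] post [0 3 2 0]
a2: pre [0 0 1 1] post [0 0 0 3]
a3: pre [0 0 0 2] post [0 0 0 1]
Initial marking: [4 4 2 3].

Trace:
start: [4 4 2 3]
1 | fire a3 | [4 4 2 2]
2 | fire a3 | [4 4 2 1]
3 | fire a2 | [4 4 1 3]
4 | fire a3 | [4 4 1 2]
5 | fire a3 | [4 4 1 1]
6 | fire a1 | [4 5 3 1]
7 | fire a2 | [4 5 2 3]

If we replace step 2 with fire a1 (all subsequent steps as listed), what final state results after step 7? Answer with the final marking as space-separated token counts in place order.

(re-executing from step 2 with the substitution; state before step 2: [4 4 2 2])
2 | fire a1 | [4 5 4 2]
3 | fire a2 | [4 5 3 4]
4 | fire a3 | [4 5 3 3]
5 | fire a3 | [4 5 3 2]
6 | fire a1 | [4 6 5 2]
7 | fire a2 | [4 6 4 4]

4 6 4 4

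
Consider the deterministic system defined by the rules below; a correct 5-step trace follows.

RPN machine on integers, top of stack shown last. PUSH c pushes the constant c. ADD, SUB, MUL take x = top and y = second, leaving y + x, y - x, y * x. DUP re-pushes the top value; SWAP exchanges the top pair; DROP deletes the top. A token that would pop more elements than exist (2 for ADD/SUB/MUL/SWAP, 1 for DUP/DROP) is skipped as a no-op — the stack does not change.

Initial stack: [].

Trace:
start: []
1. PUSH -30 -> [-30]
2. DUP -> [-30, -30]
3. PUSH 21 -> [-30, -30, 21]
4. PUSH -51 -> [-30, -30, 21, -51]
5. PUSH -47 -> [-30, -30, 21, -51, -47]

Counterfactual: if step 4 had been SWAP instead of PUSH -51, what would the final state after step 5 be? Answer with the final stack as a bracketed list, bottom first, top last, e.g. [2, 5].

[-30, 21, -30, -47]

(re-executing from step 4 with the substitution; state before step 4: [-30, -30, 21])
4. SWAP -> [-30, 21, -30]
5. PUSH -47 -> [-30, 21, -30, -47]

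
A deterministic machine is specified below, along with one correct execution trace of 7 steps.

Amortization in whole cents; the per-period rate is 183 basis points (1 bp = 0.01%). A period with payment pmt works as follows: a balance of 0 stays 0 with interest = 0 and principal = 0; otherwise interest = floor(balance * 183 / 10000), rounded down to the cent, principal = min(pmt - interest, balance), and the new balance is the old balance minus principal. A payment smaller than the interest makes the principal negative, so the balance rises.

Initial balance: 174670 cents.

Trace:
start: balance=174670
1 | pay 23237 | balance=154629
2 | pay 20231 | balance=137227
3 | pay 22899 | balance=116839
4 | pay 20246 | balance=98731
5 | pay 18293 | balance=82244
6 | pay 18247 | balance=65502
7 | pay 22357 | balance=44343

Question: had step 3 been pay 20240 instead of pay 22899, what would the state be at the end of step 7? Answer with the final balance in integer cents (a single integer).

(re-executing from step 3 with the substitution; state before step 3: balance=137227)
3 | pay 20240 | balance=119498
4 | pay 20246 | balance=101438
5 | pay 18293 | balance=85001
6 | pay 18247 | balance=68309
7 | pay 22357 | balance=47202

47202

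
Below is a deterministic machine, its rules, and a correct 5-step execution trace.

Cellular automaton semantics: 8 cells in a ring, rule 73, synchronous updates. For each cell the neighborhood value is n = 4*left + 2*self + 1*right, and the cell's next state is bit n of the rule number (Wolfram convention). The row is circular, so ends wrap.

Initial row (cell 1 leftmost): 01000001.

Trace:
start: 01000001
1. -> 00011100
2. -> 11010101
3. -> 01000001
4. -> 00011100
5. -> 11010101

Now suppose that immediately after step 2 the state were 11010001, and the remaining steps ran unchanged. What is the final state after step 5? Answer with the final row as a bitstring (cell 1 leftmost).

state after step 2 := 11010001
3. -> 01000101
4. -> 00010000
5. -> 11000111

11000111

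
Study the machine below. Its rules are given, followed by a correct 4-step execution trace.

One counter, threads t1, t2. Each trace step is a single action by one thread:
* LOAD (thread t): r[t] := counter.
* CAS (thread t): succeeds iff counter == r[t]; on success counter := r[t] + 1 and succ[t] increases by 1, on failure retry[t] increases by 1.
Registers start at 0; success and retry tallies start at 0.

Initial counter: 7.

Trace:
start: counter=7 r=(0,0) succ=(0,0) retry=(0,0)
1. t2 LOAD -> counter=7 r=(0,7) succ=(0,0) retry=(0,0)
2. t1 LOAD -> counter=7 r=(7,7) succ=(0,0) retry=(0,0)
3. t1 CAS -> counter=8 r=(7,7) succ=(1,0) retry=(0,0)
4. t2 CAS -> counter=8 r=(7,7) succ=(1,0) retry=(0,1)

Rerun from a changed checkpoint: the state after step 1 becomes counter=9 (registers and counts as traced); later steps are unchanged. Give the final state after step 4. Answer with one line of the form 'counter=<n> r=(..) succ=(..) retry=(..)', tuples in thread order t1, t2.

counter=10 r=(9,7) succ=(1,0) retry=(0,1)

state after step 1 := counter=9 r=(0,7) succ=(0,0) retry=(0,0)
2. t1 LOAD -> counter=9 r=(9,7) succ=(0,0) retry=(0,0)
3. t1 CAS -> counter=10 r=(9,7) succ=(1,0) retry=(0,0)
4. t2 CAS -> counter=10 r=(9,7) succ=(1,0) retry=(0,1)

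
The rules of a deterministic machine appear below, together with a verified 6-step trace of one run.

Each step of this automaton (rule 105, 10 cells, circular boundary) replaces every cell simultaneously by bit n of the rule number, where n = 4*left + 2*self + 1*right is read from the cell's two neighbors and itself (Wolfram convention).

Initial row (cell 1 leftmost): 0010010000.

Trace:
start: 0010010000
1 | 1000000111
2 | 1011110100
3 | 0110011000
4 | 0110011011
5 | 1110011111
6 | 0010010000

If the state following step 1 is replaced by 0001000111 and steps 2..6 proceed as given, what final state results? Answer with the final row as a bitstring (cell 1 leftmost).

0100010000

state after step 1 := 0001000111
2 | 0100010101
3 | 1001001010
4 | 0000000101
5 | 0111110010
6 | 0100010000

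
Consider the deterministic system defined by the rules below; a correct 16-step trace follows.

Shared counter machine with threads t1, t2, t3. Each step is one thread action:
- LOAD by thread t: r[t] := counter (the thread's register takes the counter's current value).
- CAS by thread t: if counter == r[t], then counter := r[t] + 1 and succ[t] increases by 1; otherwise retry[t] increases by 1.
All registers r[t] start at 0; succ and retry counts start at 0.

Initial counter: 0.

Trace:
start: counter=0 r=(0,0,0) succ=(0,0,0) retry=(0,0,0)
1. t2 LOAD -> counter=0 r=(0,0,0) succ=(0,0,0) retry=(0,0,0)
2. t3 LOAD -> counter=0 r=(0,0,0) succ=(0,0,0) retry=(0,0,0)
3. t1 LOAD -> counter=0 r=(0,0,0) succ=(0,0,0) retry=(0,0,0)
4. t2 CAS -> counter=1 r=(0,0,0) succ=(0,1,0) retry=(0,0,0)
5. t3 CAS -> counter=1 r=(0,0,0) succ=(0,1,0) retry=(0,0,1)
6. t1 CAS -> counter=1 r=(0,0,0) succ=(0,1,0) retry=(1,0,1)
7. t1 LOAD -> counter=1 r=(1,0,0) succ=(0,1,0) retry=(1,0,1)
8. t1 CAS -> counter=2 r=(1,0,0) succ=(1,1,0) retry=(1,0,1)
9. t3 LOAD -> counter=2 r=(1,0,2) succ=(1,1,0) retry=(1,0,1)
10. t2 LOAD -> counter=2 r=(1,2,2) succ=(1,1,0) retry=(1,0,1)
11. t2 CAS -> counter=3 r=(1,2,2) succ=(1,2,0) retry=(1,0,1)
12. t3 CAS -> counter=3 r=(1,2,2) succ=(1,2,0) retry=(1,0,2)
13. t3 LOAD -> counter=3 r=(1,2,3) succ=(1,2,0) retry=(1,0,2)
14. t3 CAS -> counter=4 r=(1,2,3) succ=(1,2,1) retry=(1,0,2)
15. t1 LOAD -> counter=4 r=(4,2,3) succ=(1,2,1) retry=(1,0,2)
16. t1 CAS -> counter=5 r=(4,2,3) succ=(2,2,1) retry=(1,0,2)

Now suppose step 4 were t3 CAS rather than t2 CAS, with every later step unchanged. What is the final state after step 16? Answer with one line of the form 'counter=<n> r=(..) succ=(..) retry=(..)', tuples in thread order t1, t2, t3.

counter=5 r=(4,2,3) succ=(2,1,2) retry=(1,0,2)

(re-executing from step 4 with the substitution; state before step 4: counter=0 r=(0,0,0) succ=(0,0,0) retry=(0,0,0))
4. t3 CAS -> counter=1 r=(0,0,0) succ=(0,0,1) retry=(0,0,0)
5. t3 CAS -> counter=1 r=(0,0,0) succ=(0,0,1) retry=(0,0,1)
6. t1 CAS -> counter=1 r=(0,0,0) succ=(0,0,1) retry=(1,0,1)
7. t1 LOAD -> counter=1 r=(1,0,0) succ=(0,0,1) retry=(1,0,1)
8. t1 CAS -> counter=2 r=(1,0,0) succ=(1,0,1) retry=(1,0,1)
9. t3 LOAD -> counter=2 r=(1,0,2) succ=(1,0,1) retry=(1,0,1)
10. t2 LOAD -> counter=2 r=(1,2,2) succ=(1,0,1) retry=(1,0,1)
11. t2 CAS -> counter=3 r=(1,2,2) succ=(1,1,1) retry=(1,0,1)
12. t3 CAS -> counter=3 r=(1,2,2) succ=(1,1,1) retry=(1,0,2)
13. t3 LOAD -> counter=3 r=(1,2,3) succ=(1,1,1) retry=(1,0,2)
14. t3 CAS -> counter=4 r=(1,2,3) succ=(1,1,2) retry=(1,0,2)
15. t1 LOAD -> counter=4 r=(4,2,3) succ=(1,1,2) retry=(1,0,2)
16. t1 CAS -> counter=5 r=(4,2,3) succ=(2,1,2) retry=(1,0,2)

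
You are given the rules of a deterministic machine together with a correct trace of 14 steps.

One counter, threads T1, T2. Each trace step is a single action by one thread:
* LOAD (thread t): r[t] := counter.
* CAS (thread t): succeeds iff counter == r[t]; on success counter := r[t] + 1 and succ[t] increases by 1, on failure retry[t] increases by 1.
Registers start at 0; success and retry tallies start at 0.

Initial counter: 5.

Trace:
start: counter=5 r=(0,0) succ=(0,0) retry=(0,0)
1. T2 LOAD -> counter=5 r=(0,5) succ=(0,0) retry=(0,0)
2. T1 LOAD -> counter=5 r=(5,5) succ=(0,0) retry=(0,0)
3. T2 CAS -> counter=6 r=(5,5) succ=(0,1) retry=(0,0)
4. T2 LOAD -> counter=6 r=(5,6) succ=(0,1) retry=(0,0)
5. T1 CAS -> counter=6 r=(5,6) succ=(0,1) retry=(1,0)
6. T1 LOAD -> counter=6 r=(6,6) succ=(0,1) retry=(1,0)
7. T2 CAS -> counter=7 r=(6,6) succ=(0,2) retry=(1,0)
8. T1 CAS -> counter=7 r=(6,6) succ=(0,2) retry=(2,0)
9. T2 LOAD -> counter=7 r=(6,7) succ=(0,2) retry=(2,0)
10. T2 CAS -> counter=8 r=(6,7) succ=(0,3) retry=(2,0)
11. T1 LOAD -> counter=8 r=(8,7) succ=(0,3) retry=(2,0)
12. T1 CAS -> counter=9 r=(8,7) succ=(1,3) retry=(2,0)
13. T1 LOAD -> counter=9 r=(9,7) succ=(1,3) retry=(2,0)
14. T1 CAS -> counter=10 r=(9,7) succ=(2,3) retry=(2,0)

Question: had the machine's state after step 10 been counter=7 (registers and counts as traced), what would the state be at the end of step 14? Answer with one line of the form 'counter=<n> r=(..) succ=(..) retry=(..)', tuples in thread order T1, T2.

state after step 10 := counter=7 r=(6,7) succ=(0,3) retry=(2,0)
11. T1 LOAD -> counter=7 r=(7,7) succ=(0,3) retry=(2,0)
12. T1 CAS -> counter=8 r=(7,7) succ=(1,3) retry=(2,0)
13. T1 LOAD -> counter=8 r=(8,7) succ=(1,3) retry=(2,0)
14. T1 CAS -> counter=9 r=(8,7) succ=(2,3) retry=(2,0)

counter=9 r=(8,7) succ=(2,3) retry=(2,0)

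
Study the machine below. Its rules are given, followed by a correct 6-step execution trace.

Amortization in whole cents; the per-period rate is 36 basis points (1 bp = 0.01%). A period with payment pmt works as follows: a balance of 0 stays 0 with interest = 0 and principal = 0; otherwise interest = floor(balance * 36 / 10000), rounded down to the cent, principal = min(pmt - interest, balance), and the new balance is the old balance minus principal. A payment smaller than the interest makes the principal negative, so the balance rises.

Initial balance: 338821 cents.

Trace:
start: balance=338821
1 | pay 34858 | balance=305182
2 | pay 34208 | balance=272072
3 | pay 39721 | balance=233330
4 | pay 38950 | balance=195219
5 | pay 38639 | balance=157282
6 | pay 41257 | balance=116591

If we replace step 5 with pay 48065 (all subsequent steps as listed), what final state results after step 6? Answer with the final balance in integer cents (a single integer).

107131

(re-executing from step 5 with the substitution; state before step 5: balance=195219)
5 | pay 48065 | balance=147856
6 | pay 41257 | balance=107131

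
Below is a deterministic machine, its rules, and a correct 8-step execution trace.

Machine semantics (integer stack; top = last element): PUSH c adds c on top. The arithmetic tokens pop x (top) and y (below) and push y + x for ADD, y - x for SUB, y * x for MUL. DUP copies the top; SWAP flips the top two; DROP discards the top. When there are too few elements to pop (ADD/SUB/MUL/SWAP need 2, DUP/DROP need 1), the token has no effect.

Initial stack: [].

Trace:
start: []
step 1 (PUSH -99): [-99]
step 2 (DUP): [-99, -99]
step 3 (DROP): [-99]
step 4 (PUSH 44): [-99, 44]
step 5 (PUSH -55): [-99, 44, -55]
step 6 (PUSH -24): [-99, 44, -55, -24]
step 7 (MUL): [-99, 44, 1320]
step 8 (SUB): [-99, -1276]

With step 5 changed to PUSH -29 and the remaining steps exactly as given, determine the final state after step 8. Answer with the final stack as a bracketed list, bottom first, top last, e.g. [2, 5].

[-99, -652]

(re-executing from step 5 with the substitution; state before step 5: [-99, 44])
step 5 (PUSH -29): [-99, 44, -29]
step 6 (PUSH -24): [-99, 44, -29, -24]
step 7 (MUL): [-99, 44, 696]
step 8 (SUB): [-99, -652]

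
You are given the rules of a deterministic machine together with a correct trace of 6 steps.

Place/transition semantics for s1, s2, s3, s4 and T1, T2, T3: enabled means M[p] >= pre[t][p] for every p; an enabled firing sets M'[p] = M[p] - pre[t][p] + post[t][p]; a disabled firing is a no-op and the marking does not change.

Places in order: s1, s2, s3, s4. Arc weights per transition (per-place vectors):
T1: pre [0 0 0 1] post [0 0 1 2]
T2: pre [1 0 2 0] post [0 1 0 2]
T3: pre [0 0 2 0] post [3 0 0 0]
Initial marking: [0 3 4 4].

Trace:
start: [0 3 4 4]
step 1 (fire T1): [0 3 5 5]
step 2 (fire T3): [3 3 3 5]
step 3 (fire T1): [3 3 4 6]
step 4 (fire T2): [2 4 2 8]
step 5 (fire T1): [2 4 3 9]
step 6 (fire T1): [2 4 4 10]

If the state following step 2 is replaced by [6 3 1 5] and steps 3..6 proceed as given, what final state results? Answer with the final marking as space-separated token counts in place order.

5 4 2 10

state after step 2 := [6 3 1 5]
step 3 (fire T1): [6 3 2 6]
step 4 (fire T2): [5 4 0 8]
step 5 (fire T1): [5 4 1 9]
step 6 (fire T1): [5 4 2 10]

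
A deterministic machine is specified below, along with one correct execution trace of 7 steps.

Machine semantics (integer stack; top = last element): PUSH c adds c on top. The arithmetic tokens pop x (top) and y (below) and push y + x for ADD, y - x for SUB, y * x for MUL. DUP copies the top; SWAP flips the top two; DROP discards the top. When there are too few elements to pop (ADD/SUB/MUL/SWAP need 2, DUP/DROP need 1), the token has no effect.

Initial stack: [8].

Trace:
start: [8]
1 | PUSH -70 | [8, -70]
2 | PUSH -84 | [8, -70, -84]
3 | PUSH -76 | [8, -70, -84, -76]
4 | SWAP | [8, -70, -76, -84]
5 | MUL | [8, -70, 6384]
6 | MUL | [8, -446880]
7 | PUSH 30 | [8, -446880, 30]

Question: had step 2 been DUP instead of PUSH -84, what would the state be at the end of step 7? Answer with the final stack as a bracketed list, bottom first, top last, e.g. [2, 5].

[8, -372400, 30]

(re-executing from step 2 with the substitution; state before step 2: [8, -70])
2 | DUP | [8, -70, -70]
3 | PUSH -76 | [8, -70, -70, -76]
4 | SWAP | [8, -70, -76, -70]
5 | MUL | [8, -70, 5320]
6 | MUL | [8, -372400]
7 | PUSH 30 | [8, -372400, 30]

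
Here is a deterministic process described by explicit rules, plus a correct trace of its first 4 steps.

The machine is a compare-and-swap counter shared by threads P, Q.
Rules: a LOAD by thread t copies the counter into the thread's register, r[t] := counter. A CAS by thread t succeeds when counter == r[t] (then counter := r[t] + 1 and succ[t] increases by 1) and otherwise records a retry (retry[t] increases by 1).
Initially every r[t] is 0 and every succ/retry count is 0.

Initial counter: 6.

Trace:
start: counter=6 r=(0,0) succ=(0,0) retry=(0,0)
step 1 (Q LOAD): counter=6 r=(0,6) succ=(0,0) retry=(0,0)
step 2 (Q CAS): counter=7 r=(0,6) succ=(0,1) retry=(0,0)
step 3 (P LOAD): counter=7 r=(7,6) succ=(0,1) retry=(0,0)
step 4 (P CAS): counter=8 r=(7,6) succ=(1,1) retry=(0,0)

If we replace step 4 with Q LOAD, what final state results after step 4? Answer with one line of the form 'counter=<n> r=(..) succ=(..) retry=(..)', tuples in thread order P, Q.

counter=7 r=(7,7) succ=(0,1) retry=(0,0)

(re-executing from step 4 with the substitution; state before step 4: counter=7 r=(7,6) succ=(0,1) retry=(0,0))
step 4 (Q LOAD): counter=7 r=(7,7) succ=(0,1) retry=(0,0)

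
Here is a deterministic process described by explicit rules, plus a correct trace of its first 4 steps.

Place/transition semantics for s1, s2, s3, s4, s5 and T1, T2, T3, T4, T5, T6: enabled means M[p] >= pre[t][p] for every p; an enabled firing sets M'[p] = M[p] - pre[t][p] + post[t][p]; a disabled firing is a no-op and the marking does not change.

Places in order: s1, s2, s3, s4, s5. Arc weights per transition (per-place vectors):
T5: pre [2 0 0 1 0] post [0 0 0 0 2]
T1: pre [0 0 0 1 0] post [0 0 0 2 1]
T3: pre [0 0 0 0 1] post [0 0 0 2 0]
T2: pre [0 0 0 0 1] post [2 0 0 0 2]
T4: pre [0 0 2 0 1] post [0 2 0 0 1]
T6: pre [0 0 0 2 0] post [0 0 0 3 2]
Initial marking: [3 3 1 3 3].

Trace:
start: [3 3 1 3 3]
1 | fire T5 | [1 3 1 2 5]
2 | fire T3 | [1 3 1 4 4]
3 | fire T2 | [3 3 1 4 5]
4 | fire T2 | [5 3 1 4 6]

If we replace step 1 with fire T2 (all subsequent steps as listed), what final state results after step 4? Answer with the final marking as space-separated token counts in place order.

9 3 1 5 5

(re-executing from step 1 with the substitution; state before step 1: [3 3 1 3 3])
1 | fire T2 | [5 3 1 3 4]
2 | fire T3 | [5 3 1 5 3]
3 | fire T2 | [7 3 1 5 4]
4 | fire T2 | [9 3 1 5 5]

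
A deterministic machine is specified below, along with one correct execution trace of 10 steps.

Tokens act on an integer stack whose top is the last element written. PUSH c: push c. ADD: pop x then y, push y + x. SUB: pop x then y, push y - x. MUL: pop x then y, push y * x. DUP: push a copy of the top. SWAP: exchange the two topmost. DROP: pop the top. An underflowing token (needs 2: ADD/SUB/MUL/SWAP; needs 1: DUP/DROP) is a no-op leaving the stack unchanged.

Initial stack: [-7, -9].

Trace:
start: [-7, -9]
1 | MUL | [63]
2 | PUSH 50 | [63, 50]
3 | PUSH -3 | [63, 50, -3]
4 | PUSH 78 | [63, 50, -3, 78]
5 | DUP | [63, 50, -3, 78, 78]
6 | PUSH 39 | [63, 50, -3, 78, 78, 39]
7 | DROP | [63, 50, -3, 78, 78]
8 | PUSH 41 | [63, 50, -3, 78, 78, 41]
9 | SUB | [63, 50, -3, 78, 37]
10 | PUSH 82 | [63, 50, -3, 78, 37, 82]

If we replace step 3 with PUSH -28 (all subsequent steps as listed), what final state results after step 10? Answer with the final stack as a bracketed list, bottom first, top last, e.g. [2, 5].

[63, 50, -28, 78, 37, 82]

(re-executing from step 3 with the substitution; state before step 3: [63, 50])
3 | PUSH -28 | [63, 50, -28]
4 | PUSH 78 | [63, 50, -28, 78]
5 | DUP | [63, 50, -28, 78, 78]
6 | PUSH 39 | [63, 50, -28, 78, 78, 39]
7 | DROP | [63, 50, -28, 78, 78]
8 | PUSH 41 | [63, 50, -28, 78, 78, 41]
9 | SUB | [63, 50, -28, 78, 37]
10 | PUSH 82 | [63, 50, -28, 78, 37, 82]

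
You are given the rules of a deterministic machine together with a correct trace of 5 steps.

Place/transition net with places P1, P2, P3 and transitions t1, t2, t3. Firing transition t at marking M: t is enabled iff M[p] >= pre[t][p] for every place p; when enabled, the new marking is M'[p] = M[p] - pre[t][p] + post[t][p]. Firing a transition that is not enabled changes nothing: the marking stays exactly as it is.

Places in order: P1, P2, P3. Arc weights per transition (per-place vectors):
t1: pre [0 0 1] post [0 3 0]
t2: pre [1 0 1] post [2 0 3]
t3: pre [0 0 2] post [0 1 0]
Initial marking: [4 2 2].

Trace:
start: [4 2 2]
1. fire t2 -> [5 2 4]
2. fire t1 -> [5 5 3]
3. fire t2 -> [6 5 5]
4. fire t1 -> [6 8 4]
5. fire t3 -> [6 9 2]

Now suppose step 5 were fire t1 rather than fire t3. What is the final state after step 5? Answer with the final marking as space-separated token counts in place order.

6 11 3

(re-executing from step 5 with the substitution; state before step 5: [6 8 4])
5. fire t1 -> [6 11 3]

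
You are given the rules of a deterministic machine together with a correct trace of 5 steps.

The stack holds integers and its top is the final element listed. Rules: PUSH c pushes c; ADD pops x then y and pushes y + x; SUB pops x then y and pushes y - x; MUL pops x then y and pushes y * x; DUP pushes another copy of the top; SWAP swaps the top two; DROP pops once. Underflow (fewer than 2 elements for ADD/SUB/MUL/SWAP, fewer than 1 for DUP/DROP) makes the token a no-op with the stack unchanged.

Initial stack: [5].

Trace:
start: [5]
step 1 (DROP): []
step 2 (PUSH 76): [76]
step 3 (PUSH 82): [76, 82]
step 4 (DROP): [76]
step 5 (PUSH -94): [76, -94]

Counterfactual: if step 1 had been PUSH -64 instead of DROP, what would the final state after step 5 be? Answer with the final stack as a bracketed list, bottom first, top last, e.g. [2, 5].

[5, -64, 76, -94]

(re-executing from step 1 with the substitution; state before step 1: [5])
step 1 (PUSH -64): [5, -64]
step 2 (PUSH 76): [5, -64, 76]
step 3 (PUSH 82): [5, -64, 76, 82]
step 4 (DROP): [5, -64, 76]
step 5 (PUSH -94): [5, -64, 76, -94]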